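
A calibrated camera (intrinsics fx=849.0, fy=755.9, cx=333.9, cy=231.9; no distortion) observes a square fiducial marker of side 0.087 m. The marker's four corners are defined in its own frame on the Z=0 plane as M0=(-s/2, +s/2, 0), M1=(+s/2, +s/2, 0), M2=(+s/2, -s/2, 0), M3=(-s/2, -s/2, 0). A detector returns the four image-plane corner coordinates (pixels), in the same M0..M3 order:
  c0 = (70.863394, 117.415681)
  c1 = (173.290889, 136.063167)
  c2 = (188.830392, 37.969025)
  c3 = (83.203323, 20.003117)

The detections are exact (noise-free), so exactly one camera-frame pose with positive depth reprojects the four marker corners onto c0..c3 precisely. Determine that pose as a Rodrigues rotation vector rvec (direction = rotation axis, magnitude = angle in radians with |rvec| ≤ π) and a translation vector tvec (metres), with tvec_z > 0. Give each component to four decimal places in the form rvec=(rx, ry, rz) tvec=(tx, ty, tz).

Intrinsics K: fx=849.0, fy=755.9, cx=333.9, cy=231.9
Marker side s = 0.087 m; corners in marker frame (Z=0):
  M0 = (-0.0435, +0.0435, 0)
  M1 = (+0.0435, +0.0435, 0)
  M2 = (+0.0435, -0.0435, 0)
  M3 = (-0.0435, -0.0435, 0)
Detected image corners:
  c0 = (70.863394, 117.415681) px
  c1 = (173.290889, 136.063167) px
  c2 = (188.830392, 37.969025) px
  c3 = (83.203323, 20.003117) px
Planar DLT: solve 8×8 A·h = b for H (H[2,2]=1):
  H  [+1177.02473 -116.95928 +128.62259]
  H  [+199.36254 +1149.61463 +78.51688]
  H  [-0.14277 +0.33440 +1.00000]
B = K⁻¹H; ‖b₁‖=1.481827, ‖b₂‖=1.481827; λ = 2/(‖b₁‖+‖b₂‖) = 0.674843, sign → tz>0 ⇒ λ=+0.674843
r₁ = λ·B[:,0] = (+0.97347,+0.20754,-0.09635); r₂ = λ·B[:,1] = (-0.18172,+0.95711,+0.22567)
r₃ = r₁×r₂ = (+0.13905,-0.20217,+0.96943); SVD([r₁ r₂ r₃]) → R = UVᵀ:
  R  [+0.97347 -0.18172 +0.13905]
  R  [+0.20754 +0.95711 -0.20217]
  R  [-0.09635 +0.22567 +0.96943]
t = (-0.16317, -0.13694, +0.67484) m
tr R = 2.900005; θ = arccos((tr R − 1)/2) = 0.317552 rad = 18.194°
axis k = ((R−Rᵀ)₃₂, (R−Rᵀ)₁₃, (R−Rᵀ)₂₁) / (2 sinθ) = (+0.685108, +0.376941, +0.623332)
rvec = θ·k = (+0.217557, +0.119698, +0.197940)

rvec=(0.2176, 0.1197, 0.1979) tvec=(-0.1632, -0.1369, 0.6748)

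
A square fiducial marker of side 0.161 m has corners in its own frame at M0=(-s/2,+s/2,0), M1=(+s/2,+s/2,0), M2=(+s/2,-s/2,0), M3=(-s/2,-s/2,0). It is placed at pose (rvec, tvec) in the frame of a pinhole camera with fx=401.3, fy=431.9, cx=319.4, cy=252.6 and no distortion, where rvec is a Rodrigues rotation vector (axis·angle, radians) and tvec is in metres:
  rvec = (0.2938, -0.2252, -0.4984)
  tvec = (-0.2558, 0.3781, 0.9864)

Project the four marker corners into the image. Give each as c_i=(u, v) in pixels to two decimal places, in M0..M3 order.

c0=(203.36, 462.04) c1=(259.87, 423.55) c2=(227.68, 372.89) c3=(167.25, 412.33)

Intrinsics K: fx=401.3, fy=431.9, cx=319.4, cy=252.6
Marker side s = 0.161 m; corners in marker frame (Z=0):
  M0 = (-0.0805, +0.0805, 0)
  M1 = (+0.0805, +0.0805, 0)
  M2 = (+0.0805, -0.0805, 0)
  M3 = (-0.0805, -0.0805, 0)
rvec = (0.2938, -0.2252, -0.4984), |rvec| = θ = 0.62083 rad = 35.571°
Rodrigues: sinθ=0.58171, 1−cosθ=0.18661; R = I + sinθ·[k]× + (1−cosθ)·[k]×²:
    [+0.85518 +0.43496 -0.28190]
    [-0.49903 +0.83795 -0.22095]
    [+0.14012 +0.32963 +0.93366]
t = (-0.2558, 0.3781, 0.9864) m
M0: Pc = R·M0+t = (-0.28963, +0.48573, +1.00166); u = 401.3·(-0.28963)/1.00166 + 319.4 = 203.3644, v = 431.9·(+0.48573)/1.00166 + 252.6 = 462.0385
M1: Pc = R·M1+t = (-0.15194, +0.40538, +1.02421); u = 401.3·(-0.15194)/1.02421 + 319.4 = 259.8667, v = 431.9·(+0.40538)/1.02421 + 252.6 = 423.5456
M2: Pc = R·M2+t = (-0.22197, +0.27047, +0.97114); u = 401.3·(-0.22197)/0.97114 + 319.4 = 227.6758, v = 431.9·(+0.27047)/0.97114 + 252.6 = 372.8886
M3: Pc = R·M3+t = (-0.35966, +0.35082, +0.94859); u = 401.3·(-0.35966)/0.94859 + 319.4 = 167.2469, v = 431.9·(+0.35082)/0.94859 + 252.6 = 412.3303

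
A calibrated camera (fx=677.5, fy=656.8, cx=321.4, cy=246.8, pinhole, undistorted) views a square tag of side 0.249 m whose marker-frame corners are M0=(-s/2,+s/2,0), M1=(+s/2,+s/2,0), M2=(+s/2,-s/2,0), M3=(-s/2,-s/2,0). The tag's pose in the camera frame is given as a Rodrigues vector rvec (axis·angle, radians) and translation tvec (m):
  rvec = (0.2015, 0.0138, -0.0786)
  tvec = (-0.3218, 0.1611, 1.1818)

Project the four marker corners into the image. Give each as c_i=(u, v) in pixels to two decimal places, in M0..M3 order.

Intrinsics K: fx=677.5, fy=656.8, cx=321.4, cy=246.8
Marker side s = 0.249 m; corners in marker frame (Z=0):
  M0 = (-0.1245, +0.1245, 0)
  M1 = (+0.1245, +0.1245, 0)
  M2 = (+0.1245, -0.1245, 0)
  M3 = (-0.1245, -0.1245, 0)
rvec = (0.2015, 0.0138, -0.0786), |rvec| = θ = 0.21673 rad = 12.418°
Rodrigues: sinθ=0.21503, 1−cosθ=0.02339; R = I + sinθ·[k]× + (1−cosθ)·[k]×²:
    [+0.99683 +0.07937 +0.00580]
    [-0.07660 +0.97670 -0.20047]
    [-0.02158 +0.19939 +0.97968]
t = (-0.3218, 0.1611, 1.1818) m
M0: Pc = R·M0+t = (-0.43602, +0.29224, +1.20931); u = 677.5·(-0.43602)/1.20931 + 321.4 = 77.1237, v = 656.8·(+0.29224)/1.20931 + 246.8 = 405.5192
M1: Pc = R·M1+t = (-0.18781, +0.27316, +1.20394); u = 677.5·(-0.18781)/1.20394 + 321.4 = 215.7105, v = 656.8·(+0.27316)/1.20394 + 246.8 = 395.8220
M2: Pc = R·M2+t = (-0.20758, +0.02996, +1.15429); u = 677.5·(-0.20758)/1.15429 + 321.4 = 199.5648, v = 656.8·(+0.02996)/1.15429 + 246.8 = 263.8497
M3: Pc = R·M3+t = (-0.45579, +0.04904, +1.15966); u = 677.5·(-0.45579)/1.15966 + 321.4 = 55.1196, v = 656.8·(+0.04904)/1.15966 + 246.8 = 274.5735

c0=(77.12, 405.52) c1=(215.71, 395.82) c2=(199.56, 263.85) c3=(55.12, 274.57)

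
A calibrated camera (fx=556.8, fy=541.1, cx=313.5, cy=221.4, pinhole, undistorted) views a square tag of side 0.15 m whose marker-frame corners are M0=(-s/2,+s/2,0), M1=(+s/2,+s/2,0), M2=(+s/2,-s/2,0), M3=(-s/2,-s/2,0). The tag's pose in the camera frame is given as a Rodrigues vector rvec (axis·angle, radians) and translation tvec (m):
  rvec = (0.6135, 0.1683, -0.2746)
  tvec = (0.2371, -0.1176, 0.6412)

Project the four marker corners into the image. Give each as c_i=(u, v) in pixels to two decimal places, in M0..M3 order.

Intrinsics K: fx=556.8, fy=541.1, cx=313.5, cy=221.4
Marker side s = 0.15 m; corners in marker frame (Z=0):
  M0 = (-0.0750, +0.0750, 0)
  M1 = (+0.0750, +0.0750, 0)
  M2 = (+0.0750, -0.0750, 0)
  M3 = (-0.0750, -0.0750, 0)
rvec = (0.6135, 0.1683, -0.2746), |rvec| = θ = 0.69290 rad = 39.700°
Rodrigues: sinθ=0.63877, 1−cosθ=0.23060; R = I + sinθ·[k]× + (1−cosθ)·[k]×²:
    [+0.95018 +0.30274 +0.07424]
    [-0.20356 +0.78300 -0.58777]
    [-0.23607 +0.54338 +0.80561]
t = (0.2371, -0.1176, 0.6412) m
M0: Pc = R·M0+t = (+0.18854, -0.04361, +0.69966); u = 556.8·(+0.18854)/0.69966 + 313.5 = 463.5452, v = 541.1·(-0.04361)/0.69966 + 221.4 = 187.6743
M1: Pc = R·M1+t = (+0.33107, -0.07414, +0.66425); u = 556.8·(+0.33107)/0.66425 + 313.5 = 591.0156, v = 541.1·(-0.07414)/0.66425 + 221.4 = 161.0039
M2: Pc = R·M2+t = (+0.28566, -0.19159, +0.58274); u = 556.8·(+0.28566)/0.58274 + 313.5 = 586.4412, v = 541.1·(-0.19159)/0.58274 + 221.4 = 43.4991
M3: Pc = R·M3+t = (+0.14313, -0.16106, +0.61815); u = 556.8·(+0.14313)/0.61815 + 313.5 = 442.4252, v = 541.1·(-0.16106)/0.61815 + 221.4 = 80.4173

c0=(463.55, 187.67) c1=(591.02, 161.00) c2=(586.44, 43.50) c3=(442.43, 80.42)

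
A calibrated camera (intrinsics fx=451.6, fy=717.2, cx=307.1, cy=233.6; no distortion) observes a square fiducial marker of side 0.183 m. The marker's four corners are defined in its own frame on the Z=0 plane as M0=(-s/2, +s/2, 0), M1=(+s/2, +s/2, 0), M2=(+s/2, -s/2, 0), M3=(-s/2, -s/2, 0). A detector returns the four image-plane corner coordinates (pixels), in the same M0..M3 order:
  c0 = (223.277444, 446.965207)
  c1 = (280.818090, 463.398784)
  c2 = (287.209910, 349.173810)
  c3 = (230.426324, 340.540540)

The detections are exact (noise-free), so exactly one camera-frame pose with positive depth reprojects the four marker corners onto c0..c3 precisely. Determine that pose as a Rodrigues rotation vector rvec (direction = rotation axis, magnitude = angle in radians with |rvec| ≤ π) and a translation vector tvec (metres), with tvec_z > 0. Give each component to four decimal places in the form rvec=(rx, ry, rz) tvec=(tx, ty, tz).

rvec=(-0.1592, 0.4682, 0.0489) tvec=(-0.1414, 0.2803, 1.2140)

Intrinsics K: fx=451.6, fy=717.2, cx=307.1, cy=233.6
Marker side s = 0.183 m; corners in marker frame (Z=0):
  M0 = (-0.0915, +0.0915, 0)
  M1 = (+0.0915, +0.0915, 0)
  M2 = (+0.0915, -0.0915, 0)
  M3 = (-0.0915, -0.0915, 0)
Detected image corners:
  c0 = (223.277444, 446.965207) px
  c1 = (280.818090, 463.398784) px
  c2 = (287.209910, 349.173810) px
  c3 = (230.426324, 340.540540) px
Planar DLT: solve 8×8 A·h = b for H (H[2,2]=1):
  H  [+217.03375 -66.84137 +254.49329]
  H  [-80.99137 +555.51236 +399.21730]
  H  [-0.37311 -0.11656 +1.00000]
B = K⁻¹H; ‖b₁‖=0.823715, ‖b₂‖=0.823715; λ = 2/(‖b₁‖+‖b₂‖) = 1.214012, sign → tz>0 ⇒ λ=+1.214012
r₁ = λ·B[:,0] = (+0.89147,+0.01044,-0.45296); r₂ = λ·B[:,1] = (-0.08346,+0.98641,-0.14151)
r₃ = r₁×r₂ = (+0.44533,+0.16395,+0.88023); SVD([r₁ r₂ r₃]) → R = UVᵀ:
  R  [+0.89147 -0.08346 +0.44533]
  R  [+0.01044 +0.98641 +0.16395]
  R  [-0.45296 -0.14151 +0.88023]
t = (-0.14142, +0.28034, +1.21401) m
tr R = 2.758107; θ = arccos((tr R − 1)/2) = 0.496924 rad = 28.472°
axis k = ((R−Rᵀ)₃₂, (R−Rᵀ)₁₃, (R−Rᵀ)₂₁) / (2 sinθ) = (-0.320379, +0.942157, +0.098480)
rvec = θ·k = (-0.159204, +0.468180, +0.048937)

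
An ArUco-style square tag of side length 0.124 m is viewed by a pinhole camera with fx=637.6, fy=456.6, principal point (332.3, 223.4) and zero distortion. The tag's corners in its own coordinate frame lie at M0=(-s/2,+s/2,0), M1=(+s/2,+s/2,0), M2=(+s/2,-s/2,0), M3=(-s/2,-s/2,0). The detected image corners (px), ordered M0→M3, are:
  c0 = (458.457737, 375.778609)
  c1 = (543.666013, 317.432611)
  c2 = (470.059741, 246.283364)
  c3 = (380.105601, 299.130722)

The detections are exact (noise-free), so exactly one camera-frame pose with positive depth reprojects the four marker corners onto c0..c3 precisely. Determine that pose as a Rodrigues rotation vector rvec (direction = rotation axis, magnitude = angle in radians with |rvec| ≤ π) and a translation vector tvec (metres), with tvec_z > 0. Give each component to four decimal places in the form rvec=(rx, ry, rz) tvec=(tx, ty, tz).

rvec=(-0.1433, -0.3357, -0.6206) tvec=(0.1291, 0.1162, 0.6227)

Intrinsics K: fx=637.6, fy=456.6, cx=332.3, cy=223.4
Marker side s = 0.124 m; corners in marker frame (Z=0):
  M0 = (-0.0620, +0.0620, 0)
  M1 = (+0.0620, +0.0620, 0)
  M2 = (+0.0620, -0.0620, 0)
  M3 = (-0.0620, -0.0620, 0)
Detected image corners:
  c0 = (458.457737, 375.778609) px
  c1 = (543.666013, 317.432611) px
  c2 = (470.059741, 246.283364) px
  c3 = (380.105601, 299.130722) px
Planar DLT: solve 8×8 A·h = b for H (H[2,2]=1):
  H  [+966.61606 +588.65233 +464.47906]
  H  [-274.25767 +579.52508 +308.57184]
  H  [+0.56202 -0.05057 +1.00000]
B = K⁻¹H; ‖b₁‖=1.605802, ‖b₂‖=1.605802; λ = 2/(‖b₁‖+‖b₂‖) = 0.622742, sign → tz>0 ⇒ λ=+0.622742
r₁ = λ·B[:,0] = (+0.76168,-0.54529,+0.34999); r₂ = λ·B[:,1] = (+0.59135,+0.80580,-0.03149)
r₃ = r₁×r₂ = (-0.26485,+0.23095,+0.93622); SVD([r₁ r₂ r₃]) → R = UVᵀ:
  R  [+0.76168 +0.59135 -0.26485]
  R  [-0.54529 +0.80580 +0.23095]
  R  [+0.34999 -0.03149 +0.93622]
t = (+0.12910, +0.11616, +0.62274) m
tr R = 2.503708; θ = arccos((tr R − 1)/2) = 0.719926 rad = 41.249°
axis k = ((R−Rᵀ)₃₂, (R−Rᵀ)₁₃, (R−Rᵀ)₂₁) / (2 sinθ) = (-0.199023, -0.466267, -0.861966)
rvec = θ·k = (-0.143282, -0.335678, -0.620552)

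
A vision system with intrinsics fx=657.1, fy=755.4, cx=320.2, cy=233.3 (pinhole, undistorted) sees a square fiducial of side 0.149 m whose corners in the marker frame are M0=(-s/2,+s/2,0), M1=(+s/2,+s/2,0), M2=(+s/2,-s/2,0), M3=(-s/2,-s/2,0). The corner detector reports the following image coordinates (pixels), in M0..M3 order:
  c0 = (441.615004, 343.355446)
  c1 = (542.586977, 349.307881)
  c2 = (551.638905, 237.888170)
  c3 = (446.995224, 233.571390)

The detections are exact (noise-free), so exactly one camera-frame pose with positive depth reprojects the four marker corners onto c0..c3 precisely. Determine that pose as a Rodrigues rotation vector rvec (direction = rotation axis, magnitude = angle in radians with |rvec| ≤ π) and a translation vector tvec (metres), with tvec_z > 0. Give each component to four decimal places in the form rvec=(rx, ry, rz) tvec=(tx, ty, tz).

rvec=(0.2270, 0.1110, 0.0241) tvec=(0.2594, 0.0756, 0.9738)

Intrinsics K: fx=657.1, fy=755.4, cx=320.2, cy=233.3
Marker side s = 0.149 m; corners in marker frame (Z=0):
  M0 = (-0.0745, +0.0745, 0)
  M1 = (+0.0745, +0.0745, 0)
  M2 = (+0.0745, -0.0745, 0)
  M3 = (-0.0745, -0.0745, 0)
Detected image corners:
  c0 = (441.615004, 343.355446) px
  c1 = (542.586977, 349.307881) px
  c2 = (551.638905, 237.888170) px
  c3 = (446.995224, 233.571390) px
Planar DLT: solve 8×8 A·h = b for H (H[2,2]=1):
  H  [+635.23364 +66.66096 +495.22534]
  H  [+2.53556 +809.76015 +291.96538]
  H  [-0.11002 +0.23197 +1.00000]
B = K⁻¹H; ‖b₁‖=1.026929, ‖b₂‖=1.026929; λ = 2/(‖b₁‖+‖b₂‖) = 0.973777, sign → tz>0 ⇒ λ=+0.973777
r₁ = λ·B[:,0] = (+0.99358,+0.03636,-0.10714); r₂ = λ·B[:,1] = (-0.01129,+0.97409,+0.22589)
r₃ = r₁×r₂ = (+0.11257,-0.22323,+0.96824); SVD([r₁ r₂ r₃]) → R = UVᵀ:
  R  [+0.99358 -0.01129 +0.11257]
  R  [+0.03636 +0.97409 -0.22323]
  R  [-0.10714 +0.22589 +0.96824]
t = (+0.25938, +0.07562, +0.97378) m
tr R = 2.935911; θ = arccos((tr R − 1)/2) = 0.253838 rad = 14.544°
axis k = ((R−Rᵀ)₃₂, (R−Rᵀ)₁₃, (R−Rᵀ)₂₁) / (2 sinθ) = (+0.894221, +0.437458, +0.094862)
rvec = θ·k = (+0.226988, +0.111044, +0.024080)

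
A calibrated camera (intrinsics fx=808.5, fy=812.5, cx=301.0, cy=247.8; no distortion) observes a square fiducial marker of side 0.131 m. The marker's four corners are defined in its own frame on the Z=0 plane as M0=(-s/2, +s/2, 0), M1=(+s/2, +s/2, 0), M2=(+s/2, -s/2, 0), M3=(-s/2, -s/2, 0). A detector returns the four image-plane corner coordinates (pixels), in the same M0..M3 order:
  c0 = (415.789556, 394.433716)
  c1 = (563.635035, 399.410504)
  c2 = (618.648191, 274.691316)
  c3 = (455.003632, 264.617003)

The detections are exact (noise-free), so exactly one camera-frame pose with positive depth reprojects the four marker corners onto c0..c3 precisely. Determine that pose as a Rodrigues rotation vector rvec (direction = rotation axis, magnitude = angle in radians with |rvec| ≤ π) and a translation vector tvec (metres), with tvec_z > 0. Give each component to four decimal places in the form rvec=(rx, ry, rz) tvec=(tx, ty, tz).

Intrinsics K: fx=808.5, fy=812.5, cx=301.0, cy=247.8
Marker side s = 0.131 m; corners in marker frame (Z=0):
  M0 = (-0.0655, +0.0655, 0)
  M1 = (+0.0655, +0.0655, 0)
  M2 = (+0.0655, -0.0655, 0)
  M3 = (-0.0655, -0.0655, 0)
Detected image corners:
  c0 = (415.789556, 394.433716) px
  c1 = (563.635035, 399.410504) px
  c2 = (618.648191, 274.691316) px
  c3 = (455.003632, 264.617003) px
Planar DLT: solve 8×8 A·h = b for H (H[2,2]=1):
  H  [+1316.61538 +76.45762 +513.25775]
  H  [+141.48143 +1255.02178 +336.90067]
  H  [+0.25539 +0.85162 +1.00000]
B = K⁻¹H; ‖b₁‖=1.557484, ‖b₂‖=1.557484; λ = 2/(‖b₁‖+‖b₂‖) = 0.642061, sign → tz>0 ⇒ λ=+0.642061
r₁ = λ·B[:,0] = (+0.98453,+0.06179,+0.16398); r₂ = λ·B[:,1] = (-0.14285,+0.82499,+0.54679)
r₃ = r₁×r₂ = (-0.10149,-0.56176,+0.82105); SVD([r₁ r₂ r₃]) → R = UVᵀ:
  R  [+0.98453 -0.14285 -0.10149]
  R  [+0.06179 +0.82499 -0.56176]
  R  [+0.16398 +0.54679 +0.82105]
t = (+0.16856, +0.07041, +0.64206) m
tr R = 2.630569; θ = arccos((tr R − 1)/2) = 0.617576 rad = 35.384°
axis k = ((R−Rᵀ)₃₂, (R−Rᵀ)₁₃, (R−Rᵀ)₂₁) / (2 sinθ) = (+0.957200, -0.229226, +0.176702)
rvec = θ·k = (+0.591143, -0.141565, +0.109127)

rvec=(0.5911, -0.1416, 0.1091) tvec=(0.1686, 0.0704, 0.6421)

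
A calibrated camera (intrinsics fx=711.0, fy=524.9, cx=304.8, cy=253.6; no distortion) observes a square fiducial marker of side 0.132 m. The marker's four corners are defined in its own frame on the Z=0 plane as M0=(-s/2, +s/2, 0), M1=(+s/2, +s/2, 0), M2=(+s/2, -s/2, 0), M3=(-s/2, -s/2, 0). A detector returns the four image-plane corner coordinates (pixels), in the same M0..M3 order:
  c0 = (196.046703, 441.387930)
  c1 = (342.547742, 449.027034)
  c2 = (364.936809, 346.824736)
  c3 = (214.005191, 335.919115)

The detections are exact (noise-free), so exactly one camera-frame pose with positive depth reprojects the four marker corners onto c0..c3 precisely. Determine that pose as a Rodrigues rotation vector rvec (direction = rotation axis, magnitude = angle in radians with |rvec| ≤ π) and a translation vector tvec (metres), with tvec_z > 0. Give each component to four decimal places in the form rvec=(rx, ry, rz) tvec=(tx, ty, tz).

Intrinsics K: fx=711.0, fy=524.9, cx=304.8, cy=253.6
Marker side s = 0.132 m; corners in marker frame (Z=0):
  M0 = (-0.0660, +0.0660, 0)
  M1 = (+0.0660, +0.0660, 0)
  M2 = (+0.0660, -0.0660, 0)
  M3 = (-0.0660, -0.0660, 0)
Detected image corners:
  c0 = (196.046703, 441.387930) px
  c1 = (342.547742, 449.027034) px
  c2 = (364.936809, 346.824736) px
  c3 = (214.005191, 335.919115) px
Planar DLT: solve 8×8 A·h = b for H (H[2,2]=1):
  H  [+1186.57960 -81.84451 +280.27226]
  H  [+154.81323 +886.72184 +394.22923]
  H  [+0.21556 +0.25494 +1.00000]
B = K⁻¹H; ‖b₁‖=1.602548, ‖b₂‖=1.602548; λ = 2/(‖b₁‖+‖b₂‖) = 0.624006, sign → tz>0 ⇒ λ=+0.624006
r₁ = λ·B[:,0] = (+0.98373,+0.11906,+0.13451); r₂ = λ·B[:,1] = (-0.14003,+0.97728,+0.15908)
r₃ = r₁×r₂ = (-0.11251,-0.17533,+0.97806); SVD([r₁ r₂ r₃]) → R = UVᵀ:
  R  [+0.98373 -0.14003 -0.11251]
  R  [+0.11906 +0.97728 -0.17533]
  R  [+0.13451 +0.15908 +0.97806]
t = (-0.02153, +0.16718, +0.62401) m
tr R = 2.939078; θ = arccos((tr R − 1)/2) = 0.247456 rad = 14.178°
axis k = ((R−Rᵀ)₃₂, (R−Rᵀ)₁₃, (R−Rᵀ)₂₁) / (2 sinθ) = (+0.682652, -0.504255, +0.528880)
rvec = θ·k = (+0.168926, -0.124781, +0.130874)

rvec=(0.1689, -0.1248, 0.1309) tvec=(-0.0215, 0.1672, 0.6240)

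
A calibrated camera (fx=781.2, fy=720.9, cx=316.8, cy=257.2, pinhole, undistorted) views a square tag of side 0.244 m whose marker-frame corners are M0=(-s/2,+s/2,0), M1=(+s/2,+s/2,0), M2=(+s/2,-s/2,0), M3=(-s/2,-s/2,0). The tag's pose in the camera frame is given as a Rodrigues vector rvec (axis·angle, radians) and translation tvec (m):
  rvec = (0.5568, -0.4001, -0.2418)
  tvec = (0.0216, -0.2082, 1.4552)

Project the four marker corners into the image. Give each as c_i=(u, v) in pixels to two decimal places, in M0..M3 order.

Intrinsics K: fx=781.2, fy=720.9, cx=316.8, cy=257.2
Marker side s = 0.244 m; corners in marker frame (Z=0):
  M0 = (-0.1220, +0.1220, 0)
  M1 = (+0.1220, +0.1220, 0)
  M2 = (+0.1220, -0.1220, 0)
  M3 = (-0.1220, -0.1220, 0)
rvec = (0.5568, -0.4001, -0.2418), |rvec| = θ = 0.72703 rad = 41.656°
Rodrigues: sinθ=0.66465, 1−cosθ=0.25285; R = I + sinθ·[k]× + (1−cosθ)·[k]×²:
    [+0.89546 +0.11449 -0.43018]
    [-0.32762 +0.82373 -0.46275]
    [+0.30137 +0.55531 +0.77512]
t = (0.0216, -0.2082, 1.4552) m
M0: Pc = R·M0+t = (-0.07368, -0.06774, +1.48618); u = 781.2·(-0.07368)/1.48618 + 316.8 = 278.0716, v = 720.9·(-0.06774)/1.48618 + 257.2 = 224.3436
M1: Pc = R·M1+t = (+0.14481, -0.14768, +1.55971); u = 781.2·(+0.14481)/1.55971 + 316.8 = 389.3312, v = 720.9·(-0.14768)/1.55971 + 257.2 = 188.9446
M2: Pc = R·M2+t = (+0.11688, -0.34866, +1.42422); u = 781.2·(+0.11688)/1.42422 + 316.8 = 380.9089, v = 720.9·(-0.34866)/1.42422 + 257.2 = 80.7158
M3: Pc = R·M3+t = (-0.10161, -0.26872, +1.35069); u = 781.2·(-0.10161)/1.35069 + 316.8 = 258.0298, v = 720.9·(-0.26872)/1.35069 + 257.2 = 113.7737

c0=(278.07, 224.34) c1=(389.33, 188.94) c2=(380.91, 80.72) c3=(258.03, 113.77)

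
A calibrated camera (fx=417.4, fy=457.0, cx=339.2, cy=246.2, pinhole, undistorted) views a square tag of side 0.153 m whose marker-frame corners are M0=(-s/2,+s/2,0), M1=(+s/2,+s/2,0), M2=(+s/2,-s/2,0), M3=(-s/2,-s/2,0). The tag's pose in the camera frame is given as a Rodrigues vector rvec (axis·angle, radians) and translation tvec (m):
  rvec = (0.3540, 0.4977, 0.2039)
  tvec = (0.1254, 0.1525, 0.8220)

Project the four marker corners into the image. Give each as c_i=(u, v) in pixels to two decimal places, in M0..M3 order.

c0=(363.55, 350.54) c1=(432.65, 382.43) c2=(448.60, 308.25) c3=(373.38, 280.02)

Intrinsics K: fx=417.4, fy=457.0, cx=339.2, cy=246.2
Marker side s = 0.153 m; corners in marker frame (Z=0):
  M0 = (-0.0765, +0.0765, 0)
  M1 = (+0.0765, +0.0765, 0)
  M2 = (+0.0765, -0.0765, 0)
  M3 = (-0.0765, -0.0765, 0)
rvec = (0.3540, 0.4977, 0.2039), |rvec| = θ = 0.64389 rad = 36.892°
Rodrigues: sinθ=0.60031, 1−cosθ=0.20023; R = I + sinθ·[k]× + (1−cosθ)·[k]×²:
    [+0.86029 -0.10501 +0.49888]
    [+0.27519 +0.91940 -0.28103]
    [-0.42915 +0.37905 +0.81984]
t = (0.1254, 0.1525, 0.8220) m
M0: Pc = R·M0+t = (+0.05155, +0.20178, +0.88383); u = 417.4·(+0.05155)/0.88383 + 339.2 = 363.5475, v = 457.0·(+0.20178)/0.88383 + 246.2 = 350.5351
M1: Pc = R·M1+t = (+0.18318, +0.24389, +0.81817); u = 417.4·(+0.18318)/0.81817 + 339.2 = 432.6514, v = 457.0·(+0.24389)/0.81817 + 246.2 = 382.4263
M2: Pc = R·M2+t = (+0.19925, +0.10322, +0.76017); u = 417.4·(+0.19925)/0.76017 + 339.2 = 448.6028, v = 457.0·(+0.10322)/0.76017 + 246.2 = 308.2527
M3: Pc = R·M3+t = (+0.06762, +0.06111, +0.82583); u = 417.4·(+0.06762)/0.82583 + 339.2 = 373.3777, v = 457.0·(+0.06111)/0.82583 + 246.2 = 280.0193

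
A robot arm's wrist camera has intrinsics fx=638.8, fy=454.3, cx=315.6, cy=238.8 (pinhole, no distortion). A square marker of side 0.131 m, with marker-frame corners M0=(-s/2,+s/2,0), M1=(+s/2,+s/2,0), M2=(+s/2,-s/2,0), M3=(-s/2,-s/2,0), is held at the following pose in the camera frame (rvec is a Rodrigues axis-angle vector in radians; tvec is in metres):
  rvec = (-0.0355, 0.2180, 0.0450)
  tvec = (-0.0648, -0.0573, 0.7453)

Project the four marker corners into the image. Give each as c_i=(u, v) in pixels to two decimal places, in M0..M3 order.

Intrinsics K: fx=638.8, fy=454.3, cx=315.6, cy=238.8
Marker side s = 0.131 m; corners in marker frame (Z=0):
  M0 = (-0.0655, +0.0655, 0)
  M1 = (+0.0655, +0.0655, 0)
  M2 = (+0.0655, -0.0655, 0)
  M3 = (-0.0655, -0.0655, 0)
rvec = (-0.0355, 0.2180, 0.0450), |rvec| = θ = 0.22541 rad = 12.915°
Rodrigues: sinθ=0.22351, 1−cosθ=0.02530; R = I + sinθ·[k]× + (1−cosθ)·[k]×²:
    [+0.97533 -0.04847 +0.21536]
    [+0.04077 +0.99836 +0.04008]
    [-0.21695 -0.03032 +0.97571]
t = (-0.0648, -0.0573, 0.7453) m
M0: Pc = R·M0+t = (-0.13186, +0.00542, +0.75752); u = 638.8·(-0.13186)/0.75752 + 315.6 = 204.4068, v = 454.3·(+0.00542)/0.75752 + 238.8 = 242.0520
M1: Pc = R·M1+t = (-0.00409, +0.01076, +0.72910); u = 638.8·(-0.00409)/0.72910 + 315.6 = 312.0158, v = 454.3·(+0.01076)/0.72910 + 238.8 = 245.5064
M2: Pc = R·M2+t = (+0.00226, -0.12002, +0.73308); u = 638.8·(+0.00226)/0.73308 + 315.6 = 317.5686, v = 454.3·(-0.12002)/0.73308 + 238.8 = 164.4198
M3: Pc = R·M3+t = (-0.12551, -0.12536, +0.76150); u = 638.8·(-0.12551)/0.76150 + 315.6 = 210.3135, v = 454.3·(-0.12536)/0.76150 + 238.8 = 164.0098

c0=(204.41, 242.05) c1=(312.02, 245.51) c2=(317.57, 164.42) c3=(210.31, 164.01)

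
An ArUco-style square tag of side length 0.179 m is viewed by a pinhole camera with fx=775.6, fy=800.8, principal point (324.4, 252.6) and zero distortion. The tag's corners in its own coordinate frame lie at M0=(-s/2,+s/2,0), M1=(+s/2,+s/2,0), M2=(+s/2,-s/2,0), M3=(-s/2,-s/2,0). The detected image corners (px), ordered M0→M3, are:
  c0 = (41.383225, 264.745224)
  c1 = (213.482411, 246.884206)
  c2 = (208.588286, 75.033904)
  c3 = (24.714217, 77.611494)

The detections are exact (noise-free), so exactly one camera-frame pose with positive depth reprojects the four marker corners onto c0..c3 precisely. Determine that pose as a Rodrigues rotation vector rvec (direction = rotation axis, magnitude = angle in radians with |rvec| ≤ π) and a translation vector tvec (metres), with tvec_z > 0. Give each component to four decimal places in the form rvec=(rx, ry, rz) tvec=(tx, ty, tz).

Intrinsics K: fx=775.6, fy=800.8, cx=324.4, cy=252.6
Marker side s = 0.179 m; corners in marker frame (Z=0):
  M0 = (-0.0895, +0.0895, 0)
  M1 = (+0.0895, +0.0895, 0)
  M2 = (+0.0895, -0.0895, 0)
  M3 = (-0.0895, -0.0895, 0)
Detected image corners:
  c0 = (41.383225, 264.745224) px
  c1 = (213.482411, 246.884206) px
  c2 = (208.588286, 75.033904) px
  c3 = (24.714217, 77.611494) px
Planar DLT: solve 8×8 A·h = b for H (H[2,2]=1):
  H  [+1053.75268 +100.22054 +126.14870]
  H  [+23.81926 +1057.25429 +168.57009]
  H  [+0.49502 +0.33960 +1.00000]
B = K⁻¹H; ‖b₁‖=1.259828, ‖b₂‖=1.259828; λ = 2/(‖b₁‖+‖b₂‖) = 0.793759, sign → tz>0 ⇒ λ=+0.793759
r₁ = λ·B[:,0] = (+0.91408,-0.10033,+0.39293); r₂ = λ·B[:,1] = (-0.01018,+0.96293,+0.26956)
r₃ = r₁×r₂ = (-0.40541,-0.25040,+0.87917); SVD([r₁ r₂ r₃]) → R = UVᵀ:
  R  [+0.91408 -0.01018 -0.40541]
  R  [-0.10033 +0.96293 -0.25040]
  R  [+0.39293 +0.26956 +0.87917]
t = (-0.20289, -0.08329, +0.79376) m
tr R = 2.756180; θ = arccos((tr R − 1)/2) = 0.498940 rad = 28.587°
axis k = ((R−Rᵀ)₃₂, (R−Rᵀ)₁₃, (R−Rᵀ)₂₁) / (2 sinθ) = (+0.543328, -0.834218, -0.094207)
rvec = θ·k = (+0.271089, -0.416225, -0.047004)

rvec=(0.2711, -0.4162, -0.0470) tvec=(-0.2029, -0.0833, 0.7938)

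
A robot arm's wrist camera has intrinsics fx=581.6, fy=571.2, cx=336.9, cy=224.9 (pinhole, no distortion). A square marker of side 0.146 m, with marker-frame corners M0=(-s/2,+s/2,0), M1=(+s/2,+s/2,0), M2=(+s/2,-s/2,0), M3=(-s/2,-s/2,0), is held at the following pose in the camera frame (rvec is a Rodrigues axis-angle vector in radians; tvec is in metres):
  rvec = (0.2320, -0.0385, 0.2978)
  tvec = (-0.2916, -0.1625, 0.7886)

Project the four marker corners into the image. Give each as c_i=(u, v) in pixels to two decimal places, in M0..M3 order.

Intrinsics K: fx=581.6, fy=571.2, cx=336.9, cy=224.9
Marker side s = 0.146 m; corners in marker frame (Z=0):
  M0 = (-0.0730, +0.0730, 0)
  M1 = (+0.0730, +0.0730, 0)
  M2 = (+0.0730, -0.0730, 0)
  M3 = (-0.0730, -0.0730, 0)
rvec = (0.2320, -0.0385, 0.2978), |rvec| = θ = 0.37946 rad = 21.742°
Rodrigues: sinθ=0.37042, 1−cosθ=0.07114; R = I + sinθ·[k]× + (1−cosθ)·[k]×²:
    [+0.95545 -0.29512 -0.00345]
    [+0.28629 +0.92960 -0.23214]
    [+0.07171 +0.22081 +0.97268]
t = (-0.2916, -0.1625, 0.7886) m
M0: Pc = R·M0+t = (-0.38289, -0.11554, +0.79948); u = 581.6·(-0.38289)/0.79948 + 336.9 = 58.3580, v = 571.2·(-0.11554)/0.79948 + 224.9 = 142.3521
M1: Pc = R·M1+t = (-0.24340, -0.07374, +0.80995); u = 581.6·(-0.24340)/0.80995 + 336.9 = 162.1262, v = 571.2·(-0.07374)/0.80995 + 224.9 = 172.8966
M2: Pc = R·M2+t = (-0.20031, -0.20946, +0.77772); u = 581.6·(-0.20031)/0.77772 + 336.9 = 187.1034, v = 571.2·(-0.20946)/0.77772 + 224.9 = 71.0595
M3: Pc = R·M3+t = (-0.33980, -0.25126, +0.76725); u = 581.6·(-0.33980)/0.76725 + 336.9 = 79.3158, v = 571.2·(-0.25126)/0.76725 + 224.9 = 37.8418

c0=(58.36, 142.35) c1=(162.13, 172.90) c2=(187.10, 71.06) c3=(79.32, 37.84)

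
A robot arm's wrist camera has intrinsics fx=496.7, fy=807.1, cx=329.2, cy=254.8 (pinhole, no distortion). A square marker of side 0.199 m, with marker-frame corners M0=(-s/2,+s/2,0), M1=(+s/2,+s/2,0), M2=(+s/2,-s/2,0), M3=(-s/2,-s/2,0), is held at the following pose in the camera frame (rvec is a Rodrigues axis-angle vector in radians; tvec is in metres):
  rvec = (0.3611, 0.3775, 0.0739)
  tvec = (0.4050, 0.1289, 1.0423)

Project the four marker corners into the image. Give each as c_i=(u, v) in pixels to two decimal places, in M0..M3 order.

c0=(468.64, 405.81) c1=(565.75, 436.92) c2=(583.50, 296.02) c3=(478.55, 272.13)

Intrinsics K: fx=496.7, fy=807.1, cx=329.2, cy=254.8
Marker side s = 0.199 m; corners in marker frame (Z=0):
  M0 = (-0.0995, +0.0995, 0)
  M1 = (+0.0995, +0.0995, 0)
  M2 = (+0.0995, -0.0995, 0)
  M3 = (-0.0995, -0.0995, 0)
rvec = (0.3611, 0.3775, 0.0739), |rvec| = θ = 0.52760 rad = 30.229°
Rodrigues: sinθ=0.50346, 1−cosθ=0.13598; R = I + sinθ·[k]× + (1−cosθ)·[k]×²:
    [+0.92772 -0.00393 +0.37326]
    [+0.13711 +0.93363 -0.33095]
    [-0.34719 +0.35821 +0.86669]
t = (0.4050, 0.1289, 1.0423) m
M0: Pc = R·M0+t = (+0.31230, +0.20815, +1.11249); u = 496.7·(+0.31230)/1.11249 + 329.2 = 468.6354, v = 807.1·(+0.20815)/1.11249 + 254.8 = 405.8140
M1: Pc = R·M1+t = (+0.49692, +0.23544, +1.04340); u = 496.7·(+0.49692)/1.04340 + 329.2 = 565.7532, v = 807.1·(+0.23544)/1.04340 + 254.8 = 436.9196
M2: Pc = R·M2+t = (+0.49770, +0.04965, +0.97211); u = 496.7·(+0.49770)/0.97211 + 329.2 = 583.4986, v = 807.1·(+0.04965)/0.97211 + 254.8 = 296.0187
M3: Pc = R·M3+t = (+0.31308, +0.02236, +1.04120); u = 496.7·(+0.31308)/1.04120 + 329.2 = 478.5543, v = 807.1·(+0.02236)/1.04120 + 254.8 = 272.1333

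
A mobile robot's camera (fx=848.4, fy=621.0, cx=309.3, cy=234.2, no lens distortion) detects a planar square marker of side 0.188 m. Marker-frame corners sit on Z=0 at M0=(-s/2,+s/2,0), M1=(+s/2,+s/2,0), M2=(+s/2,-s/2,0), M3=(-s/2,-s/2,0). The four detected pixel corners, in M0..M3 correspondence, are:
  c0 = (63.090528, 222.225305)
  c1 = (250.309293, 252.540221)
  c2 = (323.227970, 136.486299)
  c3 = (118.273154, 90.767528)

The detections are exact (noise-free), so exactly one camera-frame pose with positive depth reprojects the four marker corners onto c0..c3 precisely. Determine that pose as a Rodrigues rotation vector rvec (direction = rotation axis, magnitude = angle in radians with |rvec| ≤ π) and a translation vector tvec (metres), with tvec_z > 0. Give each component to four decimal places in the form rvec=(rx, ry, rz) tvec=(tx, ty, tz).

Intrinsics K: fx=848.4, fy=621.0, cx=309.3, cy=234.2
Marker side s = 0.188 m; corners in marker frame (Z=0):
  M0 = (-0.0940, +0.0940, 0)
  M1 = (+0.0940, +0.0940, 0)
  M2 = (+0.0940, -0.0940, 0)
  M3 = (-0.0940, -0.0940, 0)
Detected image corners:
  c0 = (63.090528, 222.225305) px
  c1 = (250.309293, 252.540221) px
  c2 = (323.227970, 136.486299) px
  c3 = (118.273154, 90.767528) px
Planar DLT: solve 8×8 A·h = b for H (H[2,2]=1):
  H  [+1128.41093 -223.15630 +191.12471]
  H  [+281.80392 +767.70808 +180.02637]
  H  [+0.46738 +0.63378 +1.00000]
B = K⁻¹H; ‖b₁‖=1.280727, ‖b₂‖=1.280727; λ = 2/(‖b₁‖+‖b₂‖) = 0.780807, sign → tz>0 ⇒ λ=+0.780807
r₁ = λ·B[:,0] = (+0.90547,+0.21669,+0.36493); r₂ = λ·B[:,1] = (-0.38579,+0.77864,+0.49486)
r₃ = r₁×r₂ = (-0.17692,-0.58887,+0.78863); SVD([r₁ r₂ r₃]) → R = UVᵀ:
  R  [+0.90547 -0.38579 -0.17692]
  R  [+0.21669 +0.77864 -0.58887]
  R  [+0.36493 +0.49486 +0.78863]
t = (-0.10876, -0.06811, +0.78081) m
tr R = 2.472733; θ = arccos((tr R − 1)/2) = 0.743112 rad = 42.577°
axis k = ((R−Rᵀ)₃₂, (R−Rᵀ)₁₃, (R−Rᵀ)₂₁) / (2 sinθ) = (+0.800885, -0.400431, +0.445239)
rvec = θ·k = (+0.595148, -0.297565, +0.330863)

rvec=(0.5951, -0.2976, 0.3309) tvec=(-0.1088, -0.0681, 0.7808)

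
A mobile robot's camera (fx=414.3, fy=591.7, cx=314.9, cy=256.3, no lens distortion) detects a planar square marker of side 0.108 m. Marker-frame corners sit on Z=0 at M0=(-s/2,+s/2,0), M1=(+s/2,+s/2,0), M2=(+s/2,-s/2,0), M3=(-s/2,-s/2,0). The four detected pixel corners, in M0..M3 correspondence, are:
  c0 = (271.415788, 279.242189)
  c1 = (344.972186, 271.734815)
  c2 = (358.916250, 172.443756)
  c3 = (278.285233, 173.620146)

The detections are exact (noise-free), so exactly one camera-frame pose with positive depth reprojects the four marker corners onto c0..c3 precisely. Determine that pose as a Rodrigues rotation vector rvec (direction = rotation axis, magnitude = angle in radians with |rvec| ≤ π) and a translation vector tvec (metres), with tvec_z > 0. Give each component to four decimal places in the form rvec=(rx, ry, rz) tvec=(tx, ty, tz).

Intrinsics K: fx=414.3, fy=591.7, cx=314.9, cy=256.3
Marker side s = 0.108 m; corners in marker frame (Z=0):
  M0 = (-0.0540, +0.0540, 0)
  M1 = (+0.0540, +0.0540, 0)
  M2 = (+0.0540, -0.0540, 0)
  M3 = (-0.0540, -0.0540, 0)
Detected image corners:
  c0 = (271.415788, 279.242189) px
  c1 = (344.972186, 271.734815) px
  c2 = (358.916250, 172.443756) px
  c3 = (278.285233, 173.620146) px
Planar DLT: solve 8×8 A·h = b for H (H[2,2]=1):
  H  [+903.87256 +194.72591 +314.40859]
  H  [+95.49155 +1156.77160 +226.76745]
  H  [+0.61165 +0.93226 +1.00000]
B = K⁻¹H; ‖b₁‖=1.825427, ‖b₂‖=1.825427; λ = 2/(‖b₁‖+‖b₂‖) = 0.547817, sign → tz>0 ⇒ λ=+0.547817
r₁ = λ·B[:,0] = (+0.94048,-0.05673,+0.33507); r₂ = λ·B[:,1] = (-0.13070,+0.84976,+0.51071)
r₃ = r₁×r₂ = (-0.31371,-0.52410,+0.79177); SVD([r₁ r₂ r₃]) → R = UVᵀ:
  R  [+0.94048 -0.13070 -0.31371]
  R  [-0.05673 +0.84976 -0.52410]
  R  [+0.33507 +0.51071 +0.79177]
t = (-0.00065, -0.02734, +0.54782) m
tr R = 2.582019; θ = arccos((tr R − 1)/2) = 0.658339 rad = 37.720°
axis k = ((R−Rᵀ)₃₂, (R−Rᵀ)₁₃, (R−Rᵀ)₂₁) / (2 sinθ) = (+0.845702, -0.530220, +0.060448)
rvec = θ·k = (+0.556759, -0.349065, +0.039795)

rvec=(0.5568, -0.3491, 0.0398) tvec=(-0.0006, -0.0273, 0.5478)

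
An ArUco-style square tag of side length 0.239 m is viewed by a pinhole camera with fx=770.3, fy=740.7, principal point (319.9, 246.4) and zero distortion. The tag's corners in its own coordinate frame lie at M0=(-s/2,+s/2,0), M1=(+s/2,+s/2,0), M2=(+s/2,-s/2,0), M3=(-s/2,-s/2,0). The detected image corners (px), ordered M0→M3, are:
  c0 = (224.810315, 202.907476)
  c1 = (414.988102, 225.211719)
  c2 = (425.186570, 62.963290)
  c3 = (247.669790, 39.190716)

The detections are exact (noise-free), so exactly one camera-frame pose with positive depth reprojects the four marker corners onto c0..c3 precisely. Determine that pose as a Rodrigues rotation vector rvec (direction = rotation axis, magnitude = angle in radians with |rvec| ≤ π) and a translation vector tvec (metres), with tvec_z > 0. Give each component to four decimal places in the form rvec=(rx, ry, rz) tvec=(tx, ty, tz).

Intrinsics K: fx=770.3, fy=740.7, cx=319.9, cy=246.4
Marker side s = 0.239 m; corners in marker frame (Z=0):
  M0 = (-0.1195, +0.1195, 0)
  M1 = (+0.1195, +0.1195, 0)
  M2 = (+0.1195, -0.1195, 0)
  M3 = (-0.1195, -0.1195, 0)
Detected image corners:
  c0 = (224.810315, 202.907476) px
  c1 = (414.988102, 225.211719) px
  c2 = (425.186570, 62.963290) px
  c3 = (247.669790, 39.190716) px
Planar DLT: solve 8×8 A·h = b for H (H[2,2]=1):
  H  [+793.75908 -161.18809 +329.29208]
  H  [+106.76457 +644.63105 +129.93667]
  H  [+0.07744 -0.28118 +1.00000]
B = K⁻¹H; ‖b₁‖=1.008266, ‖b₂‖=1.008266; λ = 2/(‖b₁‖+‖b₂‖) = 0.991802, sign → tz>0 ⇒ λ=+0.991802
r₁ = λ·B[:,0] = (+0.99011,+0.11741,+0.07681); r₂ = λ·B[:,1] = (-0.09172,+0.95594,-0.27888)
r₃ = r₁×r₂ = (-0.10617,+0.26908,+0.95725); SVD([r₁ r₂ r₃]) → R = UVᵀ:
  R  [+0.99011 -0.09172 -0.10617]
  R  [+0.11741 +0.95594 +0.26908]
  R  [+0.07681 -0.27888 +0.95725]
t = (+0.01209, -0.15595, +0.99180) m
tr R = 2.903295; θ = arccos((tr R − 1)/2) = 0.312241 rad = 17.890°
axis k = ((R−Rᵀ)₃₂, (R−Rᵀ)₁₃, (R−Rᵀ)₂₁) / (2 sinθ) = (-0.891876, -0.297814, +0.340389)
rvec = θ·k = (-0.278480, -0.092990, +0.106283)

rvec=(-0.2785, -0.0930, 0.1063) tvec=(0.0121, -0.1559, 0.9918)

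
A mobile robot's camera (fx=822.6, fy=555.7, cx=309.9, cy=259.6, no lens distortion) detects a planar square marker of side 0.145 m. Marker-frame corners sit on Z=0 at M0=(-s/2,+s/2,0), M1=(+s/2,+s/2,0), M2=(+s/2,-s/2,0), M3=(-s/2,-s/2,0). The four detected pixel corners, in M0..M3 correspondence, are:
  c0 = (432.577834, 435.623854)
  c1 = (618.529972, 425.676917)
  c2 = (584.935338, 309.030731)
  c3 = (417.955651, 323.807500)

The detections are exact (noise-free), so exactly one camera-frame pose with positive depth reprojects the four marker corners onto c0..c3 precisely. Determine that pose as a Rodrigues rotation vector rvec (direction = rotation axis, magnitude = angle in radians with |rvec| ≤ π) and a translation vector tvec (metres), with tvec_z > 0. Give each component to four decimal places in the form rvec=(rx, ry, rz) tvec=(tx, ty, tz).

Intrinsics K: fx=822.6, fy=555.7, cx=309.9, cy=259.6
Marker side s = 0.145 m; corners in marker frame (Z=0):
  M0 = (-0.0725, +0.0725, 0)
  M1 = (+0.0725, +0.0725, 0)
  M2 = (+0.0725, -0.0725, 0)
  M3 = (-0.0725, -0.0725, 0)
Detected image corners:
  c0 = (432.577834, 435.623854) px
  c1 = (618.529972, 425.676917) px
  c2 = (584.935338, 309.030731) px
  c3 = (417.955651, 323.807500) px
Planar DLT: solve 8×8 A·h = b for H (H[2,2]=1):
  H  [+1025.57161 -190.51322 +510.55152]
  H  [-222.95865 +529.09281 +370.83589]
  H  [-0.36642 -0.69141 +1.00000]
B = K⁻¹H; ‖b₁‖=1.450797, ‖b₂‖=1.450797; λ = 2/(‖b₁‖+‖b₂‖) = 0.689276, sign → tz>0 ⇒ λ=+0.689276
r₁ = λ·B[:,0] = (+0.95450,-0.15857,-0.25256); r₂ = λ·B[:,1] = (+0.01991,+0.87891,-0.47657)
r₃ = r₁×r₂ = (+0.29755,+0.44986,+0.84207); SVD([r₁ r₂ r₃]) → R = UVᵀ:
  R  [+0.95450 +0.01991 +0.29755]
  R  [-0.15857 +0.87891 +0.44986]
  R  [-0.25256 -0.47657 +0.84207]
t = (+0.16813, +0.13797, +0.68928) m
tr R = 2.675483; θ = arccos((tr R − 1)/2) = 0.577663 rad = 33.098°
axis k = ((R−Rᵀ)₃₂, (R−Rᵀ)₁₃, (R−Rᵀ)₂₁) / (2 sinθ) = (-0.848281, +0.503702, -0.163415)
rvec = θ·k = (-0.490020, +0.290970, -0.094398)

rvec=(-0.4900, 0.2910, -0.0944) tvec=(0.1681, 0.1380, 0.6893)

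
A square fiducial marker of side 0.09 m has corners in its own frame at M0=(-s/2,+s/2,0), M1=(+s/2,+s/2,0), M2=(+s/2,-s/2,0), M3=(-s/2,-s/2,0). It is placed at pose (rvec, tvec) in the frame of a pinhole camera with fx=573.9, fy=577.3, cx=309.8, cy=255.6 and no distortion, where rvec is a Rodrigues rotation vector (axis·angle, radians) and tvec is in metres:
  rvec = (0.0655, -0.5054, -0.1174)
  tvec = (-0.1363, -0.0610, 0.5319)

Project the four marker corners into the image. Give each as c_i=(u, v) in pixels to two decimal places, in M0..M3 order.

Intrinsics K: fx=573.9, fy=577.3, cx=309.8, cy=255.6
Marker side s = 0.09 m; corners in marker frame (Z=0):
  M0 = (-0.0450, +0.0450, 0)
  M1 = (+0.0450, +0.0450, 0)
  M2 = (+0.0450, -0.0450, 0)
  M3 = (-0.0450, -0.0450, 0)
rvec = (0.0655, -0.5054, -0.1174), |rvec| = θ = 0.52297 rad = 29.964°
Rodrigues: sinθ=0.49946, 1−cosθ=0.13366; R = I + sinθ·[k]× + (1−cosθ)·[k]×²:
    [+0.86843 +0.09594 -0.48643]
    [-0.12830 +0.99117 -0.03356]
    [+0.47892 +0.09155 +0.87307]
t = (-0.1363, -0.0610, 0.5319) m
M0: Pc = R·M0+t = (-0.17106, -0.01062, +0.51447); u = 573.9·(-0.17106)/0.51447 + 309.8 = 118.9768, v = 577.3·(-0.01062)/0.51447 + 255.6 = 243.6785
M1: Pc = R·M1+t = (-0.09290, -0.02217, +0.55757); u = 573.9·(-0.09290)/0.55757 + 309.8 = 214.1762, v = 577.3·(-0.02217)/0.55757 + 255.6 = 232.6446
M2: Pc = R·M2+t = (-0.10154, -0.11138, +0.54933); u = 573.9·(-0.10154)/0.54933 + 309.8 = 203.7209, v = 577.3·(-0.11138)/0.54933 + 255.6 = 138.5534
M3: Pc = R·M3+t = (-0.17970, -0.09983, +0.50623); u = 573.9·(-0.17970)/0.50623 + 309.8 = 106.0817, v = 577.3·(-0.09983)/0.50623 + 255.6 = 141.7556

c0=(118.98, 243.68) c1=(214.18, 232.64) c2=(203.72, 138.55) c3=(106.08, 141.76)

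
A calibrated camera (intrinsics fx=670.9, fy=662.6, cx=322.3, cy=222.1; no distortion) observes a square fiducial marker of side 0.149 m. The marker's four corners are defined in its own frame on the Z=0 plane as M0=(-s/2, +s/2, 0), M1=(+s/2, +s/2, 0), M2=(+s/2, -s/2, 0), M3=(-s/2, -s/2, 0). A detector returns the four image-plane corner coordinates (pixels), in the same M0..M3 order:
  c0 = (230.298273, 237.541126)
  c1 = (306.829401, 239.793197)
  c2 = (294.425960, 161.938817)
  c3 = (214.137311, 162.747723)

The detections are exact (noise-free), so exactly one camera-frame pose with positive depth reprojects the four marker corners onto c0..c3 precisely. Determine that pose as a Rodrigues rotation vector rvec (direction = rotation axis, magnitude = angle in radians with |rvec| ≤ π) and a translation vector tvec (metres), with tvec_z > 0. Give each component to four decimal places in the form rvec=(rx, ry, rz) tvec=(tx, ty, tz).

rvec=(0.4694, 0.3238, -0.0575) tvec=(-0.1074, -0.0363, 1.1716)

Intrinsics K: fx=670.9, fy=662.6, cx=322.3, cy=222.1
Marker side s = 0.149 m; corners in marker frame (Z=0):
  M0 = (-0.0745, +0.0745, 0)
  M1 = (+0.0745, +0.0745, 0)
  M2 = (+0.0745, -0.0745, 0)
  M3 = (-0.0745, -0.0745, 0)
Detected image corners:
  c0 = (230.298273, 237.541126) px
  c1 = (306.829401, 239.793197) px
  c2 = (294.425960, 161.938817) px
  c3 = (214.137311, 162.747723) px
Planar DLT: solve 8×8 A·h = b for H (H[2,2]=1):
  H  [+454.60943 +193.17286 +260.82385]
  H  [-49.54519 +586.47732 +201.55348]
  H  [-0.27267 +0.37129 +1.00000]
B = K⁻¹H; ‖b₁‖=0.853502, ‖b₂‖=0.853502; λ = 2/(‖b₁‖+‖b₂‖) = 1.171644, sign → tz>0 ⇒ λ=+1.171644
r₁ = λ·B[:,0] = (+0.94739,+0.01948,-0.31947); r₂ = λ·B[:,1] = (+0.12837,+0.89122,+0.43502)
r₃ = r₁×r₂ = (+0.29320,-0.45314,+0.84184); SVD([r₁ r₂ r₃]) → R = UVᵀ:
  R  [+0.94739 +0.12837 +0.29320]
  R  [+0.01948 +0.89122 -0.45314]
  R  [-0.31947 +0.43502 +0.84184]
t = (-0.10736, -0.03633, +1.17164) m
tr R = 2.680460; θ = arccos((tr R − 1)/2) = 0.573089 rad = 32.836°
axis k = ((R−Rᵀ)₃₂, (R−Rᵀ)₁₃, (R−Rᵀ)₂₁) / (2 sinθ) = (+0.818989, +0.564955, -0.100412)
rvec = θ·k = (+0.469353, +0.323769, -0.057545)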